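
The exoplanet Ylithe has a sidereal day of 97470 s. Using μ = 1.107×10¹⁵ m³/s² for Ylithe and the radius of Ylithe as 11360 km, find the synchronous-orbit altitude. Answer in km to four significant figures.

h_sync ≈ 52980 km

A synchronous orbit has period T, so by Kepler's third law a = (μT²/4π²)^(1/3).
μT²/4π² = 1.107×10¹⁵ × (9.747×10⁴)² / 39.48 = 2.664×10²³ m³.
a = 6.434×10⁷ m = 64344 km.
Altitude h = a − R = 64344 − 11360 = 52984 km.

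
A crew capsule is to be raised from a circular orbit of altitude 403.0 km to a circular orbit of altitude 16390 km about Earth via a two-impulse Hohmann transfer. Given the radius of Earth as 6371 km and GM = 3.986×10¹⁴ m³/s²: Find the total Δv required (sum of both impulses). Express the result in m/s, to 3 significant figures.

r₁ = 6371 + 403.0 = 6774.0 km = 6.7740×10⁶ m.
r₂ = 6371 + 16390 = 22761 km = 2.2761×10⁷ m.
Transfer ellipse a_t = (r₁ + r₂)/2 = 1.477×10⁷ m.
At r₁: circular v_c1 = √(μ/r₁) = 7671 m/s; transfer-perigee v_p = √[μ(2/r₁ − 1/a_t)] = 9523 m/s.
Δv₁ = v_p − v_c1 = 1852 m/s.
At r₂: circular v_c2 = √(μ/r₂) = 4185 m/s; transfer-apogee v_a = √[μ(2/r₂ − 1/a_t)] = 2834 m/s.
Δv₂ = v_c2 − v_a = 1351 m/s.
Total Δv = Δv₁ + Δv₂ = 3203 m/s.

Δv_total ≈ 3200 m/s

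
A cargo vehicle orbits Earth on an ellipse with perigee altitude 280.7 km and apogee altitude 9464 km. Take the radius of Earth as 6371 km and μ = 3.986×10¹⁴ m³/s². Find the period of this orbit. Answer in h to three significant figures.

r_p = 6371 + 280.7 = 6651.7 km = 6.6517×10⁶ m.
r_a = 6371 + 9464 = 15835 km = 1.5835×10⁷ m.
Semi-major axis a = (r_p + r_a)/2 = (6651.7 + 15835)/2 = 11243 km = 1.124×10⁷ m.
By Kepler's third law T = 2π√(a³/μ) = 2π × 1.888×10³ = 1.186×10⁴ s.
= 3.296 h.

T ≈ 3.30 h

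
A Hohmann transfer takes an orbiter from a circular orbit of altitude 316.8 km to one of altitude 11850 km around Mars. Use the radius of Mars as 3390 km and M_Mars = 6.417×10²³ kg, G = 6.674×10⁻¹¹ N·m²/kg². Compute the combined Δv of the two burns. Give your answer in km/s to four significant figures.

μ = GM = 6.674×10⁻¹¹ × 6.417×10²³ = 4.283×10¹³ m³/s².
r₁ = 3390 + 316.8 = 3706.8 km = 3.7068×10⁶ m.
r₂ = 3390 + 11850 = 15240 km = 1.5240×10⁷ m.
Transfer ellipse a_t = (r₁ + r₂)/2 = 9.473×10⁶ m.
At r₁: circular v_c1 = √(μ/r₁) = 3399 m/s; transfer-periapsis v_p = √[μ(2/r₁ − 1/a_t)] = 4311 m/s.
Δv₁ = v_p − v_c1 = 912.1 m/s.
At r₂: circular v_c2 = √(μ/r₂) = 1676 m/s; transfer-apoapsis v_a = √[μ(2/r₂ − 1/a_t)] = 1049 m/s.
Δv₂ = v_c2 − v_a = 627.7 m/s.
Total Δv = Δv₁ + Δv₂ = 1540 m/s = 1.540 km/s.

Δv_total ≈ 1.540 km/s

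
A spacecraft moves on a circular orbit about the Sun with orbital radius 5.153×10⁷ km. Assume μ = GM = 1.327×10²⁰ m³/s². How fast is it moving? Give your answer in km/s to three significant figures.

r = 5.153×10⁷ km = 5.153×10¹⁰ m.
For a circular orbit v = √(μ/r) = √(1.327×10²⁰ / 5.153×10¹⁰) = √(2.575×10⁹) = 50750 m/s.
That is 50.75 km/s.

v ≈ 50.7 km/s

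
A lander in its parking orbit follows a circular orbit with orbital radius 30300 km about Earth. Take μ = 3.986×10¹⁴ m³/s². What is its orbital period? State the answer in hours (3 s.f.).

r = 30300 km = 3.030×10⁷ m.
Kepler's third law: T = 2π√(r³/μ) = 2π√((3.030×10⁷)³ / 3.986×10¹⁴).
r³/μ = 6.979×10⁷ s², so T = 2π × 8.354×10³ = 5.249×10⁴ s.
Converting: 5.249×10⁴ s ÷ 3600 = 14.58 hours.

T ≈ 14.6 hours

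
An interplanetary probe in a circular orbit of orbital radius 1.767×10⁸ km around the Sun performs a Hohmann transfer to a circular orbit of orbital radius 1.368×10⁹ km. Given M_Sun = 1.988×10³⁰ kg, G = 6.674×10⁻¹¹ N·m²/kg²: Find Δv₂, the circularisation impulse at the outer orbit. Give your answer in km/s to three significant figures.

Δv ≈ 5.14 km/s

μ = GM = 6.674×10⁻¹¹ × 1.988×10³⁰ = 1.327×10²⁰ m³/s².
r₁ = 1.767×10⁸ km = 1.767×10¹¹ m.
r₂ = 1.368×10⁹ km = 1.368×10¹² m.
Transfer ellipse a_t = (r₁ + r₂)/2 = 7.724×10¹¹ m.
At r₁: circular v_c1 = √(μ/r₁) = 27400 m/s; transfer-perihelion v_p = √[μ(2/r₁ − 1/a_t)] = 36470 m/s.
At r₂: circular v_c2 = √(μ/r₂) = 9848 m/s; transfer-aphelion v_a = √[μ(2/r₂ − 1/a_t)] = 4711 m/s.
Δv₂ = v_c2 − v_a = 5138 m/s.
= 5.138 km/s.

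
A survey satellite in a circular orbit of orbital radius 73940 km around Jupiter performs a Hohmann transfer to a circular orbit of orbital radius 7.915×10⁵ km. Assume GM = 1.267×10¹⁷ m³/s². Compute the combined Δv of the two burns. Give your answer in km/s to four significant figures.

Δv_total ≈ 22.01 km/s

r₁ = 73940 km = 7.394×10⁷ m.
r₂ = 7.915×10⁵ km = 7.915×10⁸ m.
Transfer ellipse a_t = (r₁ + r₂)/2 = 4.327×10⁸ m.
At r₁: circular v_c1 = √(μ/r₁) = 41400 m/s; transfer-perijove v_p = √[μ(2/r₁ − 1/a_t)] = 55980 m/s.
Δv₁ = v_p − v_c1 = 14590 m/s.
At r₂: circular v_c2 = √(μ/r₂) = 12650 m/s; transfer-apojove v_a = √[μ(2/r₂ − 1/a_t)] = 5230 m/s.
Δv₂ = v_c2 − v_a = 7422 m/s.
Total Δv = Δv₁ + Δv₂ = 22010 m/s = 22.01 km/s.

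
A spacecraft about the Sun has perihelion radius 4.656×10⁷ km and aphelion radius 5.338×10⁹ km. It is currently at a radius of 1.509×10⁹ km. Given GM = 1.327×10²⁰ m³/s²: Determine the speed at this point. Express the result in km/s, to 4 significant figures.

Semi-major axis a = (r_p + r_a)/2 = 2.6923×10⁹ km = 2.692×10¹² m.
Vis-viva: v² = μ(2/r − 1/a) = 1.327×10²⁰ × (1.325×10⁻¹² − 3.714×10⁻¹³) = 1.266×10⁸ m²/s².
v = 11250 m/s = 11.25 km/s.

v ≈ 11.25 km/s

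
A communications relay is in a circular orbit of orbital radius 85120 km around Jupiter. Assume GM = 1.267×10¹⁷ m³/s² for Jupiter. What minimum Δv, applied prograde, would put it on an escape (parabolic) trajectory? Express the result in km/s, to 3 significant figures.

Δv ≈ 16.0 km/s

r = 85120 km = 8.512×10⁷ m.
Circular speed v_c = √(μ/r) = 38580 m/s.
Escape speed v_esc = √(2μ/r) = √2 × v_c = 54560 m/s.
Δv = v_esc − v_c = 15980 m/s = 15.98 km/s.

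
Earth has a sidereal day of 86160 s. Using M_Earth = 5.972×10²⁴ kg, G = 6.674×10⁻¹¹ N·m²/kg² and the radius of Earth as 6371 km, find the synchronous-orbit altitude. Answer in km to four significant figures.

μ = GM = 6.674×10⁻¹¹ × 5.972×10²⁴ = 3.986×10¹⁴ m³/s².
A synchronous orbit has period T, so by Kepler's third law a = (μT²/4π²)^(1/3).
μT²/4π² = 3.986×10¹⁴ × (8.616×10⁴)² / 39.48 = 7.495×10²² m³.
a = 4.216×10⁷ m = 42162 km.
Altitude h = a − R = 42162 − 6371 = 35791 km.

h_sync ≈ 35790 km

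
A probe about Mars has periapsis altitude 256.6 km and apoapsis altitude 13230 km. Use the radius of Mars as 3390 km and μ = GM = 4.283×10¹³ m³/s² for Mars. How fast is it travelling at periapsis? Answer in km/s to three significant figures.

r_p = 3390 + 256.6 = 3646.6 km = 3.6466×10⁶ m.
r_a = 3390 + 13230 = 16620 km = 1.6620×10⁷ m.
Semi-major axis a = (r_p + r_a)/2 = 10133 km = 1.013×10⁷ m.
Vis-viva: v² = μ(2/r − 1/a) = 4.283×10¹³ × (5.485×10⁻⁷ − 9.868×10⁻⁸) = 1.926×10⁷ m²/s².
v = 4389 m/s = 4.389 km/s.

v ≈ 4.39 km/s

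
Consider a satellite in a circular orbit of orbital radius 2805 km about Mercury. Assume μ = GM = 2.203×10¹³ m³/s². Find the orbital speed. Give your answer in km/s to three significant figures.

r = 2805 km = 2.805×10⁶ m.
For a circular orbit v = √(μ/r) = √(2.203×10¹³ / 2.805×10⁶) = √(7.854×10⁶) = 2802 m/s.
That is 2.802 km/s.

v ≈ 2.80 km/s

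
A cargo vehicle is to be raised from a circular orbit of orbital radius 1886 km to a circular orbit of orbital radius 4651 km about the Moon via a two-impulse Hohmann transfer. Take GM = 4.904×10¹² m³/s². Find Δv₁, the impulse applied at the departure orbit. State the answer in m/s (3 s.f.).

r₁ = 1886 km = 1.886×10⁶ m.
r₂ = 4651 km = 4.651×10⁶ m.
Transfer ellipse a_t = (r₁ + r₂)/2 = 3.268×10⁶ m.
At r₁: circular v_c1 = √(μ/r₁) = 1613 m/s; transfer-perilune v_p = √[μ(2/r₁ − 1/a_t)] = 1924 m/s.
Δv₁ = v_p − v_c1 = 311.0 m/s.

Δv ≈ 311 m/s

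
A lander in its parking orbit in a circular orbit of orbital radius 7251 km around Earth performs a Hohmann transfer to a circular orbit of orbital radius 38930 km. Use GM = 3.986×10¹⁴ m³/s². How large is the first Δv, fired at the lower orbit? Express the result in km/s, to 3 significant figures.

Δv ≈ 2.21 km/s

r₁ = 7251 km = 7.251×10⁶ m.
r₂ = 38930 km = 3.893×10⁷ m.
Transfer ellipse a_t = (r₁ + r₂)/2 = 2.309×10⁷ m.
At r₁: circular v_c1 = √(μ/r₁) = 7414 m/s; transfer-perigee v_p = √[μ(2/r₁ − 1/a_t)] = 9627 m/s.
Δv₁ = v_p − v_c1 = 2213 m/s.
= 2.213 km/s.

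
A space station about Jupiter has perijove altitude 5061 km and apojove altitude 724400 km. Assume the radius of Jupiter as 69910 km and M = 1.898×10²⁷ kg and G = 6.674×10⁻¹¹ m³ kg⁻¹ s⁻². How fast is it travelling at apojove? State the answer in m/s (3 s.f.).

v ≈ 5240 m/s

μ = GM = 6.674×10⁻¹¹ × 1.898×10²⁷ = 1.267×10¹⁷ m³/s².
r_p = 69910 + 5061 = 74971 km = 7.4971×10⁷ m.
r_a = 69910 + 724400 = 794310 km = 7.9431×10⁸ m.
Semi-major axis a = (r_p + r_a)/2 = 4.3464×10⁵ km = 4.346×10⁸ m.
Vis-viva: v² = μ(2/r − 1/a) = 1.267×10¹⁷ × (2.518×10⁻⁹ − 2.301×10⁻⁹) = 2.751×10⁷ m²/s².
v = 5245 m/s.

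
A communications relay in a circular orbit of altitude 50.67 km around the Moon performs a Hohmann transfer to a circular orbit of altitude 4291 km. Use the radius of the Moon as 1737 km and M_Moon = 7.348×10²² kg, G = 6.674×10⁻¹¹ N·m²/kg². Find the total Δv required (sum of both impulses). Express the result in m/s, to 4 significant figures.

μ = GM = 6.674×10⁻¹¹ × 7.348×10²² = 4.904×10¹² m³/s².
r₁ = 1737 + 50.67 = 1787.7 km = 1.7877×10⁶ m.
r₂ = 1737 + 4291 = 6028.0 km = 6.0280×10⁶ m.
Transfer ellipse a_t = (r₁ + r₂)/2 = 3.908×10⁶ m.
At r₁: circular v_c1 = √(μ/r₁) = 1656 m/s; transfer-perilune v_p = √[μ(2/r₁ − 1/a_t)] = 2057 m/s.
Δv₁ = v_p − v_c1 = 400.8 m/s.
At r₂: circular v_c2 = √(μ/r₂) = 902.0 m/s; transfer-apolune v_a = √[μ(2/r₂ − 1/a_t)] = 610.1 m/s.
Δv₂ = v_c2 − v_a = 291.9 m/s.
Total Δv = Δv₁ + Δv₂ = 692.7 m/s.

Δv_total ≈ 692.7 m/s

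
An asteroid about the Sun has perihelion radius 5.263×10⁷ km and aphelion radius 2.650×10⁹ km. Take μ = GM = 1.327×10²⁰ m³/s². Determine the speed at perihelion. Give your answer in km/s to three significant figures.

Semi-major axis a = (r_p + r_a)/2 = 1.3513×10⁹ km = 1.351×10¹² m.
Vis-viva: v² = μ(2/r − 1/a) = 1.327×10²⁰ × (3.800×10⁻¹¹ − 7.400×10⁻¹³) = 4.945×10⁹ m²/s².
v = 70320 m/s = 70.32 km/s.

v ≈ 70.3 km/s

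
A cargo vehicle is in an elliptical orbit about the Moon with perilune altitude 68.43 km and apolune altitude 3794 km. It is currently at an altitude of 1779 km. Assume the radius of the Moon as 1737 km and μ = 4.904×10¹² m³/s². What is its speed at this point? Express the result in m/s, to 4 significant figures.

v ≈ 1205 m/s

r_p = 1737 + 68.43 = 1805.4 km = 1.8054×10⁶ m.
r_a = 1737 + 3794 = 5531.0 km = 5.5310×10⁶ m.
r = 1737 + 1779 = 3516.0 km = 3.516×10⁶ m.
Semi-major axis a = (r_p + r_a)/2 = 3668.2 km = 3.668×10⁶ m.
Vis-viva: v² = μ(2/r − 1/a) = 4.904×10¹² × (5.688×10⁻⁷ − 2.726×10⁻⁷) = 1.453×10⁶ m²/s².
v = 1205 m/s.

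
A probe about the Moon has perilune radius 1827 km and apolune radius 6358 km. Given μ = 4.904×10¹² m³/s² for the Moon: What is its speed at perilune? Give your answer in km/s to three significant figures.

v ≈ 2.04 km/s

Semi-major axis a = (r_p + r_a)/2 = 4092.5 km = 4.092×10⁶ m.
Vis-viva: v² = μ(2/r − 1/a) = 4.904×10¹² × (1.095×10⁻⁶ − 2.443×10⁻⁷) = 4.170×10⁶ m²/s².
v = 2042 m/s = 2.042 km/s.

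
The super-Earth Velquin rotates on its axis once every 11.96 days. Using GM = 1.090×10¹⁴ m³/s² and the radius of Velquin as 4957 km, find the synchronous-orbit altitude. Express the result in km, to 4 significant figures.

T = 11.96 days = 1.033×10⁶ s.
A synchronous orbit has period T, so by Kepler's third law a = (μT²/4π²)^(1/3).
μT²/4π² = 1.090×10¹⁴ × (1.033×10⁶)² / 39.48 = 2.948×10²⁴ m³.
a = 1.434×10⁸ m = 1.4339×10⁵ km.
Altitude h = a − R = 1.4339×10⁵ − 4957 = 1.3843×10⁵ km.

h_sync ≈ 1.384×10⁵ km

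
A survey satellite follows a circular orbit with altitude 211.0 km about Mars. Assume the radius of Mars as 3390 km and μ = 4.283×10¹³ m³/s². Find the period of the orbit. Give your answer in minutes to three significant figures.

T ≈ 109 minutes

r = 3390 + 211.0 = 3601.0 km = 3.6010×10⁶ m.
Kepler's third law: T = 2π√(r³/μ) = 2π√((3.601×10⁶)³ / 4.283×10¹³).
r³/μ = 1.090×10⁶ s², so T = 2π × 1.044×10³ = 6.561×10³ s.
Converting: 6.561×10³ s ÷ 60.00 = 109.3 minutes.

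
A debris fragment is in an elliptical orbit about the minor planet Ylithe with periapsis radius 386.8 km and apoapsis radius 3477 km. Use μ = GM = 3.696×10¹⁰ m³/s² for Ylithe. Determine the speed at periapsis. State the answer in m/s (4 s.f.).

Semi-major axis a = (r_p + r_a)/2 = 1931.9 km = 1.932×10⁶ m.
Vis-viva: v² = μ(2/r − 1/a) = 3.696×10¹⁰ × (5.171×10⁻⁶ − 5.176×10⁻⁷) = 1.720×10⁵ m²/s².
v = 414.7 m/s.

v ≈ 414.7 m/s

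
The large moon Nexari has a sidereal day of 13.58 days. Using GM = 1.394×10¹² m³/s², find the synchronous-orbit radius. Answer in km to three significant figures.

r_sync ≈ 36500 km

T = 13.58 days = 1.173×10⁶ s.
A synchronous orbit has period T, so by Kepler's third law a = (μT²/4π²)^(1/3).
μT²/4π² = 1.394×10¹² × (1.173×10⁶)² / 39.48 = 4.861×10²² m³.
a = 3.650×10⁷ m = 36496 km.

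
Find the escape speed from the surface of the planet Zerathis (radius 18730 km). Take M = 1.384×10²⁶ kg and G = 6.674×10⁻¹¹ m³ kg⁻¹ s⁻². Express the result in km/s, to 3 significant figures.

v_esc ≈ 31.4 km/s

μ = GM = 6.674×10⁻¹¹ × 1.384×10²⁶ = 9.237×10¹⁵ m³/s².
r = R = 1.873×10⁷ m.
Escape speed v_esc = √(2μ/r) = √(2 × 9.237×10¹⁵ / 1.873×10⁷) = √(9.863×10⁸) = 31410 m/s.
= 31.41 km/s.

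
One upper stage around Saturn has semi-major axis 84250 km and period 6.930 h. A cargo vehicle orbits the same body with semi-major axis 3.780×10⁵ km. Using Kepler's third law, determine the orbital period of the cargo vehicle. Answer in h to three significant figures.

T₂ ≈ 65.9 h

Kepler's third law: T² ∝ a³, so T₂ = T₁ (a₂/a₁)^(3/2).
a₂/a₁ = 4.487, (a₂/a₁)^(3/2) = 9.503.
T₂ = 6.930 × 9.503 = 65.86 h.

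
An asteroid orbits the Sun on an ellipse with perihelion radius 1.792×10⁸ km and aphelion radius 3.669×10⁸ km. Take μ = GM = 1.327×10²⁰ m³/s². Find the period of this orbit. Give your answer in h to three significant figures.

Semi-major axis a = (r_p + r_a)/2 = (1.7920×10⁸ + 3.6690×10⁸)/2 = 2.7305×10⁸ km = 2.730×10¹¹ m.
By Kepler's third law T = 2π√(a³/μ) = 2π × 1.239×10⁷ = 7.782×10⁷ s.
= 21620 h.

T ≈ 21600 h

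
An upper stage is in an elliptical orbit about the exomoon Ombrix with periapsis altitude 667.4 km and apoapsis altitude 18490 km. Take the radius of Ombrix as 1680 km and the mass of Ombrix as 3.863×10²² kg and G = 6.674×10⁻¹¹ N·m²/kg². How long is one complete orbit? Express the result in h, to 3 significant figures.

T ≈ 41.1 h

μ = GM = 6.674×10⁻¹¹ × 3.863×10²² = 2.578×10¹² m³/s².
r_p = 1680 + 667.4 = 2347.4 km = 2.3474×10⁶ m.
r_a = 1680 + 18490 = 20170 km = 2.0170×10⁷ m.
Semi-major axis a = (r_p + r_a)/2 = (2347.4 + 20170)/2 = 11259 km = 1.126×10⁷ m.
By Kepler's third law T = 2π√(a³/μ) = 2π × 2.353×10⁴ = 1.478×10⁵ s.
= 41.06 h.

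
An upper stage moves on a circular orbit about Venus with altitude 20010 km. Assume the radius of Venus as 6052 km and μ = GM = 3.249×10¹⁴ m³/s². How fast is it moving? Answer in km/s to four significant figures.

r = 6052 + 20010 = 26062 km = 2.6062×10⁷ m.
For a circular orbit v = √(μ/r) = √(3.249×10¹⁴ / 2.606×10⁷) = √(1.247×10⁷) = 3531 m/s.
That is 3.531 km/s.

v ≈ 3.531 km/s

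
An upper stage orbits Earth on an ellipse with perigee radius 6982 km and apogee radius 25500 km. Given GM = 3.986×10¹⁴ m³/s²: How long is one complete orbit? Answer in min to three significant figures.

T ≈ 343 min

Semi-major axis a = (r_p + r_a)/2 = (6982.0 + 25500)/2 = 16241 km = 1.624×10⁷ m.
By Kepler's third law T = 2π√(a³/μ) = 2π × 3.278×10³ = 2.060×10⁴ s.
= 343.3 min.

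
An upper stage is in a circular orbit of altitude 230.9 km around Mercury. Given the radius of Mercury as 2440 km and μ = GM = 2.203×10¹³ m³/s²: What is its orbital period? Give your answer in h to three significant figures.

r = 2440 + 230.9 = 2670.9 km = 2.6709×10⁶ m.
Kepler's third law: T = 2π√(r³/μ) = 2π√((2.671×10⁶)³ / 2.203×10¹³).
r³/μ = 8.649×10⁵ s², so T = 2π × 9.300×10² = 5.843×10³ s.
Converting: 5.843×10³ s ÷ 3600 = 1.623 h.

T ≈ 1.62 h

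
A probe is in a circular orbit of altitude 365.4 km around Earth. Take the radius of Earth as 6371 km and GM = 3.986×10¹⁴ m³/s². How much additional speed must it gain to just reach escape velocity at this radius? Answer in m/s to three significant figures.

Δv ≈ 3190 m/s

r = 6371 + 365.4 = 6736.4 km = 6.7364×10⁶ m.
Circular speed v_c = √(μ/r) = 7692 m/s.
Escape speed v_esc = √(2μ/r) = √2 × v_c = 10880 m/s.
Δv = v_esc − v_c = 3186 m/s.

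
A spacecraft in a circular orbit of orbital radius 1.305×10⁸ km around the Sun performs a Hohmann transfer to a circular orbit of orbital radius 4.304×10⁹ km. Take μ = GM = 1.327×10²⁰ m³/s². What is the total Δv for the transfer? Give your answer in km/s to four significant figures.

Δv_total ≈ 16.75 km/s

r₁ = 1.305×10⁸ km = 1.305×10¹¹ m.
r₂ = 4.304×10⁹ km = 4.304×10¹² m.
Transfer ellipse a_t = (r₁ + r₂)/2 = 2.217×10¹² m.
At r₁: circular v_c1 = √(μ/r₁) = 31890 m/s; transfer-perihelion v_p = √[μ(2/r₁ − 1/a_t)] = 44430 m/s.
Δv₁ = v_p − v_c1 = 12540 m/s.
At r₂: circular v_c2 = √(μ/r₂) = 5553 m/s; transfer-aphelion v_a = √[μ(2/r₂ − 1/a_t)] = 1347 m/s.
Δv₂ = v_c2 − v_a = 4206 m/s.
Total Δv = Δv₁ + Δv₂ = 16750 m/s = 16.75 km/s.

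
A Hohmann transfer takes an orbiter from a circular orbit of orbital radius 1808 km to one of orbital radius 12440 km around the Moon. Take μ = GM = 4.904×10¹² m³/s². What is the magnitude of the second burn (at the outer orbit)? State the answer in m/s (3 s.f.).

r₁ = 1808 km = 1.808×10⁶ m.
r₂ = 12440 km = 1.244×10⁷ m.
Transfer ellipse a_t = (r₁ + r₂)/2 = 7.124×10⁶ m.
At r₁: circular v_c1 = √(μ/r₁) = 1647 m/s; transfer-perilune v_p = √[μ(2/r₁ − 1/a_t)] = 2176 m/s.
At r₂: circular v_c2 = √(μ/r₂) = 627.9 m/s; transfer-apolune v_a = √[μ(2/r₂ − 1/a_t)] = 316.3 m/s.
Δv₂ = v_c2 − v_a = 311.6 m/s.

Δv ≈ 312 m/s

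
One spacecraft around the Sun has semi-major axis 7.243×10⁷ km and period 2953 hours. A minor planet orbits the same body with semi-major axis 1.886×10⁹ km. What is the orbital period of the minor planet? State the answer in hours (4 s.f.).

T₂ ≈ 3.924×10⁵ hours

Kepler's third law: T² ∝ a³, so T₂ = T₁ (a₂/a₁)^(3/2).
a₂/a₁ = 26.04, (a₂/a₁)^(3/2) = 132.9.
T₂ = 2953 × 132.9 = 3.924×10⁵ hours.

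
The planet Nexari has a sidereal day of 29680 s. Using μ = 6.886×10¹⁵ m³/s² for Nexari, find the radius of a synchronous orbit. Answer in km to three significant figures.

r_sync ≈ 53600 km

A synchronous orbit has period T, so by Kepler's third law a = (μT²/4π²)^(1/3).
μT²/4π² = 6.886×10¹⁵ × (2.968×10⁴)² / 39.48 = 1.537×10²³ m³.
a = 5.356×10⁷ m = 53561 km.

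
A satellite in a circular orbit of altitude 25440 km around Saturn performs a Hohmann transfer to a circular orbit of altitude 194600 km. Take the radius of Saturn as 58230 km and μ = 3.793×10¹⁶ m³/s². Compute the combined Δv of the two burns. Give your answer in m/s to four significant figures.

r₁ = 58230 + 25440 = 83670 km = 8.3670×10⁷ m.
r₂ = 58230 + 194600 = 252830 km = 2.5283×10⁸ m.
Transfer ellipse a_t = (r₁ + r₂)/2 = 1.682×10⁸ m.
At r₁: circular v_c1 = √(μ/r₁) = 21290 m/s; transfer-perikrone v_p = √[μ(2/r₁ − 1/a_t)] = 26100 m/s.
Δv₁ = v_p − v_c1 = 4809 m/s.
At r₂: circular v_c2 = √(μ/r₂) = 12250 m/s; transfer-apokrone v_a = √[μ(2/r₂ − 1/a_t)] = 8637 m/s.
Δv₂ = v_c2 − v_a = 3611 m/s.
Total Δv = Δv₁ + Δv₂ = 8420 m/s.

Δv_total ≈ 8420 m/s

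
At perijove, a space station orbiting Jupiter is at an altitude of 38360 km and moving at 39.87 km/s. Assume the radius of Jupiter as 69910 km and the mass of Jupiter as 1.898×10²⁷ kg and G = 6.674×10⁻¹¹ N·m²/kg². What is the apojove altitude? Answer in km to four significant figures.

apojove altitude ≈ 1.595×10⁵ km

μ = GM = 6.674×10⁻¹¹ × 1.898×10²⁷ = 1.267×10¹⁷ m³/s².
r_p = 69910 + 38360 = 1.0827×10⁵ km = 1.083×10⁸ m.
Specific energy ε = v²/2 − μ/r = -3.752×10⁸ J/kg, so a = −μ/(2ε) = 1.688×10⁸ m.
The apsides satisfy r_p + r_a = 2a, so the apojove radius is 2a − r_p = 2.294×10⁸ m = 2.2938×10⁵ km.
Apojove altitude = 2.2938×10⁵ − 69910 = 1.5947×10⁵ km.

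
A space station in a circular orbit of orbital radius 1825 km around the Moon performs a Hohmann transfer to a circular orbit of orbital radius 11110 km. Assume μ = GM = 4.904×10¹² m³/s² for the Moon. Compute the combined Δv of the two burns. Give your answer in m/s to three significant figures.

r₁ = 1825 km = 1.825×10⁶ m.
r₂ = 11110 km = 1.111×10⁷ m.
Transfer ellipse a_t = (r₁ + r₂)/2 = 6.468×10⁶ m.
At r₁: circular v_c1 = √(μ/r₁) = 1639 m/s; transfer-perilune v_p = √[μ(2/r₁ − 1/a_t)] = 2148 m/s.
Δv₁ = v_p − v_c1 = 509.2 m/s.
At r₂: circular v_c2 = √(μ/r₂) = 664.4 m/s; transfer-apolune v_a = √[μ(2/r₂ − 1/a_t)] = 352.9 m/s.
Δv₂ = v_c2 − v_a = 311.5 m/s.
Total Δv = Δv₁ + Δv₂ = 820.7 m/s.

Δv_total ≈ 821 m/s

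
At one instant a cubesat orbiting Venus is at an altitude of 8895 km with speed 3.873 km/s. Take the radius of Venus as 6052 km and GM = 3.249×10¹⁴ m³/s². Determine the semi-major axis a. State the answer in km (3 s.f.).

a ≈ 11400 km

r = 6052 + 8895 = 14947 km = 1.495×10⁷ m.
Vis-viva rearranged: 1/a = 2/r − v²/μ = 1.338×10⁻⁷ − 4.617×10⁻⁸ = 8.764×10⁻⁸ m⁻¹.
a = 1.141×10⁷ m = 11411 km.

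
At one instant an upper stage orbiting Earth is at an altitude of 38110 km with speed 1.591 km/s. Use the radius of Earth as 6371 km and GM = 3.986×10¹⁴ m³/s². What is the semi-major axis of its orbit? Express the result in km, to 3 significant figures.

a ≈ 25900 km

r = 6371 + 38110 = 44481 km = 4.448×10⁷ m.
Vis-viva rearranged: 1/a = 2/r − v²/μ = 4.496×10⁻⁸ − 6.350×10⁻⁹ = 3.861×10⁻⁸ m⁻¹.
a = 2.590×10⁷ m = 25898 km.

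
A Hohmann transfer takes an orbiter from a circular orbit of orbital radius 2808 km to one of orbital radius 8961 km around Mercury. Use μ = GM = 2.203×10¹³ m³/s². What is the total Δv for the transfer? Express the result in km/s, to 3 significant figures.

r₁ = 2808 km = 2.808×10⁶ m.
r₂ = 8961 km = 8.961×10⁶ m.
Transfer ellipse a_t = (r₁ + r₂)/2 = 5.884×10⁶ m.
At r₁: circular v_c1 = √(μ/r₁) = 2801 m/s; transfer-periherm v_p = √[μ(2/r₁ − 1/a_t)] = 3456 m/s.
Δv₁ = v_p − v_c1 = 655.5 m/s.
At r₂: circular v_c2 = √(μ/r₂) = 1568 m/s; transfer-apoherm v_a = √[μ(2/r₂ − 1/a_t)] = 1083 m/s.
Δv₂ = v_c2 − v_a = 484.8 m/s.
Total Δv = Δv₁ + Δv₂ = 1140 m/s = 1.140 km/s.

Δv_total ≈ 1.14 km/s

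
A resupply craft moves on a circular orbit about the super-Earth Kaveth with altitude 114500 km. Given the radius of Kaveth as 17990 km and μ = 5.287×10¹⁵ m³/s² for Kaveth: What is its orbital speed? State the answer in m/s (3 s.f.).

r = 17990 + 114500 = 132490 km = 1.3249×10⁸ m.
For a circular orbit v = √(μ/r) = √(5.287×10¹⁵ / 1.325×10⁸) = √(3.990×10⁷) = 6317 m/s.

v ≈ 6320 m/s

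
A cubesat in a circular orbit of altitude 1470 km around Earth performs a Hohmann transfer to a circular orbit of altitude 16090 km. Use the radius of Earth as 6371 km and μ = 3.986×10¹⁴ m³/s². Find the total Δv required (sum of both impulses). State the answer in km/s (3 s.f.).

r₁ = 6371 + 1470 = 7841.0 km = 7.8410×10⁶ m.
r₂ = 6371 + 16090 = 22461 km = 2.2461×10⁷ m.
Transfer ellipse a_t = (r₁ + r₂)/2 = 1.515×10⁷ m.
At r₁: circular v_c1 = √(μ/r₁) = 7130 m/s; transfer-perigee v_p = √[μ(2/r₁ − 1/a_t)] = 8681 m/s.
Δv₁ = v_p − v_c1 = 1551 m/s.
At r₂: circular v_c2 = √(μ/r₂) = 4213 m/s; transfer-apogee v_a = √[μ(2/r₂ − 1/a_t)] = 3031 m/s.
Δv₂ = v_c2 − v_a = 1182 m/s.
Total Δv = Δv₁ + Δv₂ = 2733 m/s = 2.733 km/s.

Δv_total ≈ 2.73 km/s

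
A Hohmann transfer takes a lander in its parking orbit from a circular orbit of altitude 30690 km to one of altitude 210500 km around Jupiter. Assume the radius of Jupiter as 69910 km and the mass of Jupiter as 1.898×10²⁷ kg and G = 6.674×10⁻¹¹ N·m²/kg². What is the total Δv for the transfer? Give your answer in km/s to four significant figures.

μ = GM = 6.674×10⁻¹¹ × 1.898×10²⁷ = 1.267×10¹⁷ m³/s².
r₁ = 69910 + 30690 = 100600 km = 1.0060×10⁸ m.
r₂ = 69910 + 210500 = 280410 km = 2.8041×10⁸ m.
Transfer ellipse a_t = (r₁ + r₂)/2 = 1.905×10⁸ m.
At r₁: circular v_c1 = √(μ/r₁) = 35480 m/s; transfer-perijove v_p = √[μ(2/r₁ − 1/a_t)] = 43050 m/s.
Δv₁ = v_p − v_c1 = 7566 m/s.
At r₂: circular v_c2 = √(μ/r₂) = 21250 m/s; transfer-apojove v_a = √[μ(2/r₂ − 1/a_t)] = 15450 m/s.
Δv₂ = v_c2 − v_a = 5809 m/s.
Total Δv = Δv₁ + Δv₂ = 13380 m/s = 13.38 km/s.

Δv_total ≈ 13.38 km/s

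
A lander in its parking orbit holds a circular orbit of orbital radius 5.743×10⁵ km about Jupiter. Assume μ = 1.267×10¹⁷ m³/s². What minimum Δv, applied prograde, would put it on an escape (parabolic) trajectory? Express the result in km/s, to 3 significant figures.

Δv ≈ 6.15 km/s

r = 5.743×10⁵ km = 5.743×10⁸ m.
Circular speed v_c = √(μ/r) = 14850 m/s.
Escape speed v_esc = √(2μ/r) = √2 × v_c = 21010 m/s.
Δv = v_esc − v_c = 6152 m/s = 6.152 km/s.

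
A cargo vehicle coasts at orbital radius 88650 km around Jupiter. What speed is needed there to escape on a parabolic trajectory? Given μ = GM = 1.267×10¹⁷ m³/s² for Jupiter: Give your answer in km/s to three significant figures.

r = 88650 km = 8.865×10⁷ m.
Escape speed v_esc = √(2μ/r) = √(2 × 1.267×10¹⁷ / 8.865×10⁷) = √(2.858×10⁹) = 53460 m/s.
= 53.46 km/s.

v_esc ≈ 53.5 km/s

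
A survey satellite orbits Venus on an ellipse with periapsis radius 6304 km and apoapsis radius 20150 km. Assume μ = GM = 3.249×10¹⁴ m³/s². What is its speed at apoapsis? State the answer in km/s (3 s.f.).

Semi-major axis a = (r_p + r_a)/2 = 13227 km = 1.323×10⁷ m.
Vis-viva: v² = μ(2/r − 1/a) = 3.249×10¹⁴ × (9.926×10⁻⁸ − 7.560×10⁻⁸) = 7.685×10⁶ m²/s².
v = 2772 m/s = 2.772 km/s.

v ≈ 2.77 km/s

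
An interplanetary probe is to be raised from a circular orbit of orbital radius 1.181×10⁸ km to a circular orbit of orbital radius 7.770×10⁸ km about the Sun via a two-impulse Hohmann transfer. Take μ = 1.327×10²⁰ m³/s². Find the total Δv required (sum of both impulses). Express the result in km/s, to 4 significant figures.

r₁ = 1.181×10⁸ km = 1.181×10¹¹ m.
r₂ = 7.770×10⁸ km = 7.770×10¹¹ m.
Transfer ellipse a_t = (r₁ + r₂)/2 = 4.476×10¹¹ m.
At r₁: circular v_c1 = √(μ/r₁) = 33520 m/s; transfer-perihelion v_p = √[μ(2/r₁ − 1/a_t)] = 44170 m/s.
Δv₁ = v_p − v_c1 = 10650 m/s.
At r₂: circular v_c2 = √(μ/r₂) = 13070 m/s; transfer-aphelion v_a = √[μ(2/r₂ − 1/a_t)] = 6713 m/s.
Δv₂ = v_c2 − v_a = 6355 m/s.
Total Δv = Δv₁ + Δv₂ = 17000 m/s = 17.00 km/s.

Δv_total ≈ 17.00 km/s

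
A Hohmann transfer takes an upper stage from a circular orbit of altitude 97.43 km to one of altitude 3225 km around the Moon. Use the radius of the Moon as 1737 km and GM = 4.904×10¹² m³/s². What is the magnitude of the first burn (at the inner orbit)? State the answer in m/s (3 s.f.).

r₁ = 1737 + 97.43 = 1834.4 km = 1.8344×10⁶ m.
r₂ = 1737 + 3225 = 4962.0 km = 4.9620×10⁶ m.
Transfer ellipse a_t = (r₁ + r₂)/2 = 3.398×10⁶ m.
At r₁: circular v_c1 = √(μ/r₁) = 1635 m/s; transfer-perilune v_p = √[μ(2/r₁ − 1/a_t)] = 1976 m/s.
Δv₁ = v_p − v_c1 = 340.7 m/s.

Δv ≈ 341 m/s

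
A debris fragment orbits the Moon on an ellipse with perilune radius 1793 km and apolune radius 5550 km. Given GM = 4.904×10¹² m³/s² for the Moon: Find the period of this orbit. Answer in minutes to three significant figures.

Semi-major axis a = (r_p + r_a)/2 = (1793.0 + 5550.0)/2 = 3671.5 km = 3.672×10⁶ m.
By Kepler's third law T = 2π√(a³/μ) = 2π × 3.177×10³ = 1.996×10⁴ s.
= 332.7 minutes.

T ≈ 333 minutes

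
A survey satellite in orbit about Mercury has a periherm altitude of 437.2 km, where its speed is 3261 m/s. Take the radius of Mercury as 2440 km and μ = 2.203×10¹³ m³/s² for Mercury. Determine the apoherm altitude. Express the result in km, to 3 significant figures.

apoherm altitude ≈ 4100 km

r_p = 2440 + 437.2 = 2877.2 km = 2.877×10⁶ m.
Specific energy ε = v²/2 − μ/r = -2.340×10⁶ J/kg, so a = −μ/(2ε) = 4.708×10⁶ m.
The apsides satisfy r_p + r_a = 2a, so the apoherm radius is 2a − r_p = 6.539×10⁶ m = 6538.6 km.
Apoherm altitude = 6538.6 − 2440 = 4098.6 km.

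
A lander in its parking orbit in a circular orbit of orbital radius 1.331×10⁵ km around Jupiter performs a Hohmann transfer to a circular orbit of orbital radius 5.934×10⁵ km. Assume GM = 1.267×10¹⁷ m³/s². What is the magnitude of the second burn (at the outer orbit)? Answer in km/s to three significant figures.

Δv ≈ 5.77 km/s

r₁ = 1.331×10⁵ km = 1.331×10⁸ m.
r₂ = 5.934×10⁵ km = 5.934×10⁸ m.
Transfer ellipse a_t = (r₁ + r₂)/2 = 3.632×10⁸ m.
At r₁: circular v_c1 = √(μ/r₁) = 30850 m/s; transfer-perijove v_p = √[μ(2/r₁ − 1/a_t)] = 39430 m/s.
At r₂: circular v_c2 = √(μ/r₂) = 14610 m/s; transfer-apojove v_a = √[μ(2/r₂ − 1/a_t)] = 8845 m/s.
Δv₂ = v_c2 − v_a = 5767 m/s.
= 5.767 km/s.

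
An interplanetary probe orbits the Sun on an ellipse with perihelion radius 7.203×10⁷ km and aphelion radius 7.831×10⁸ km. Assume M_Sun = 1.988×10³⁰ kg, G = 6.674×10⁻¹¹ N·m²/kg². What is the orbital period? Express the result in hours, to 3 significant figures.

μ = GM = 6.674×10⁻¹¹ × 1.988×10³⁰ = 1.327×10²⁰ m³/s².
Semi-major axis a = (r_p + r_a)/2 = (7.2030×10⁷ + 7.8310×10⁸)/2 = 4.2756×10⁸ km = 4.276×10¹¹ m.
By Kepler's third law T = 2π√(a³/μ) = 2π × 2.427×10⁷ = 1.525×10⁸ s.
= 42360 hours.

T ≈ 42400 hours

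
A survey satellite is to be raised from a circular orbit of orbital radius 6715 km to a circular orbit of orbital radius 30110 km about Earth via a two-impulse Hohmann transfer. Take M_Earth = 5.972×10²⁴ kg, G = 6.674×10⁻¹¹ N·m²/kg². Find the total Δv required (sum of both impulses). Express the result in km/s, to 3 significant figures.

μ = GM = 6.674×10⁻¹¹ × 5.972×10²⁴ = 3.986×10¹⁴ m³/s².
r₁ = 6715 km = 6.715×10⁶ m.
r₂ = 30110 km = 3.011×10⁷ m.
Transfer ellipse a_t = (r₁ + r₂)/2 = 1.841×10⁷ m.
At r₁: circular v_c1 = √(μ/r₁) = 7704 m/s; transfer-perigee v_p = √[μ(2/r₁ − 1/a_t)] = 9852 m/s.
Δv₁ = v_p − v_c1 = 2148 m/s.
At r₂: circular v_c2 = √(μ/r₂) = 3638 m/s; transfer-apogee v_a = √[μ(2/r₂ − 1/a_t)] = 2197 m/s.
Δv₂ = v_c2 − v_a = 1441 m/s.
Total Δv = Δv₁ + Δv₂ = 3589 m/s = 3.589 km/s.

Δv_total ≈ 3.59 km/s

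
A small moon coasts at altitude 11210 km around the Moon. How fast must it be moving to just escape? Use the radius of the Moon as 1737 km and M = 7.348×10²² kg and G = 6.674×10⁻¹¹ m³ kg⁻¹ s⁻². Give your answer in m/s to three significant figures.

v_esc ≈ 870 m/s

μ = GM = 6.674×10⁻¹¹ × 7.348×10²² = 4.904×10¹² m³/s².
r = 1737 + 11210 = 12947 km = 1.2947×10⁷ m.
Escape speed v_esc = √(2μ/r) = √(2 × 4.904×10¹² / 1.295×10⁷) = √(7.576×10⁵) = 870.4 m/s.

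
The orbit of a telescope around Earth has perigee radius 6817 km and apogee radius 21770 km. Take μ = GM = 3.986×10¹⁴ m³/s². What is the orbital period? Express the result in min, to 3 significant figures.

Semi-major axis a = (r_p + r_a)/2 = (6817.0 + 21770)/2 = 14294 km = 1.429×10⁷ m.
By Kepler's third law T = 2π√(a³/μ) = 2π × 2.707×10³ = 1.701×10⁴ s.
= 283.4 min.

T ≈ 283 min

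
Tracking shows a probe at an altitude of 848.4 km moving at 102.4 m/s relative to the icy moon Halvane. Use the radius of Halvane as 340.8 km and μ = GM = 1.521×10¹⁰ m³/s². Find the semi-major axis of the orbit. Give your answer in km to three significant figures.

a ≈ 1010 km

r = 340.8 + 848.4 = 1189.2 km = 1.189×10⁶ m.
Specific orbital energy ε = v²/2 − μ/r = (102.4)²/2 − 1.521×10¹⁰/1.189×10⁶ = -7.547×10³ J/kg.
Since ε = −μ/(2a), a = −μ/(2ε) = 1.008×10⁶ m = 1007.7 km.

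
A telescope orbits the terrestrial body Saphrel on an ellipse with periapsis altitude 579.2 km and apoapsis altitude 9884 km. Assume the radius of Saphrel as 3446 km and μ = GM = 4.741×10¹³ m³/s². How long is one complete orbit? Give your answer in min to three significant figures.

r_p = 3446 + 579.2 = 4025.2 km = 4.0252×10⁶ m.
r_a = 3446 + 9884 = 13330 km = 1.3330×10⁷ m.
Semi-major axis a = (r_p + r_a)/2 = (4025.2 + 13330)/2 = 8677.6 km = 8.678×10⁶ m.
By Kepler's third law T = 2π√(a³/μ) = 2π × 3.712×10³ = 2.333×10⁴ s.
= 388.8 min.

T ≈ 389 min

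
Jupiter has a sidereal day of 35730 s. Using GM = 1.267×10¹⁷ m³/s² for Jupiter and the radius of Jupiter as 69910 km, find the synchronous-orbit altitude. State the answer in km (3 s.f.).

h_sync ≈ 90100 km

A synchronous orbit has period T, so by Kepler's third law a = (μT²/4π²)^(1/3).
μT²/4π² = 1.267×10¹⁷ × (3.573×10⁴)² / 39.48 = 4.097×10²⁴ m³.
a = 1.600×10⁸ m = 1.6002×10⁵ km.
Altitude h = a − R = 1.6002×10⁵ − 69910 = 90105 km.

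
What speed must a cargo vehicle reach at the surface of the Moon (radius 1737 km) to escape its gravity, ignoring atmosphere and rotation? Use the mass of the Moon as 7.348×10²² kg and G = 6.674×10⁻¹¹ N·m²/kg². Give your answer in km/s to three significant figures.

v_esc ≈ 2.38 km/s

μ = GM = 6.674×10⁻¹¹ × 7.348×10²² = 4.904×10¹² m³/s².
r = R = 1.737×10⁶ m.
Escape speed v_esc = √(2μ/r) = √(2 × 4.904×10¹² / 1.737×10⁶) = √(5.647×10⁶) = 2376 m/s.
= 2.376 km/s.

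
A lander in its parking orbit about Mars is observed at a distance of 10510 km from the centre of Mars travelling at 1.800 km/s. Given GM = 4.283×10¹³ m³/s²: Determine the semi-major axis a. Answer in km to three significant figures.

r = 1.051×10⁷ m.
Specific orbital energy ε = v²/2 − μ/r = (1800)²/2 − 4.283×10¹³/1.051×10⁷ = -2.455×10⁶ J/kg.
Since ε = −μ/(2a), a = −μ/(2ε) = 8.722×10⁶ m = 8722.4 km.

a ≈ 8720 km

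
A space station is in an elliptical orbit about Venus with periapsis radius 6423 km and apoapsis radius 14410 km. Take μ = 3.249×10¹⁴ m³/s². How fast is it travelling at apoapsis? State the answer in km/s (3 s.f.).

Semi-major axis a = (r_p + r_a)/2 = 10416 km = 1.042×10⁷ m.
Vis-viva: v² = μ(2/r − 1/a) = 3.249×10¹⁴ × (1.388×10⁻⁷ − 9.600×10⁻⁸) = 1.390×10⁷ m²/s².
v = 3729 m/s = 3.729 km/s.

v ≈ 3.73 km/s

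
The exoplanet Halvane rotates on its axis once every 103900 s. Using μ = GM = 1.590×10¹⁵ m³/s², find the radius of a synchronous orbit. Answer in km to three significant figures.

A synchronous orbit has period T, so by Kepler's third law a = (μT²/4π²)^(1/3).
μT²/4π² = 1.590×10¹⁵ × (1.039×10⁵)² / 39.48 = 4.348×10²³ m³.
a = 7.576×10⁷ m = 75757 km.

r_sync ≈ 75800 km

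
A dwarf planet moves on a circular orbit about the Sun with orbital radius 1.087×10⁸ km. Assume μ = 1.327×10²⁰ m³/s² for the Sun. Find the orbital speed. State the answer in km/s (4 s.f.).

r = 1.087×10⁸ km = 1.087×10¹¹ m.
For a circular orbit v = √(μ/r) = √(1.327×10²⁰ / 1.087×10¹¹) = √(1.221×10⁹) = 34940 m/s.
That is 34.94 km/s.

v ≈ 34.94 km/s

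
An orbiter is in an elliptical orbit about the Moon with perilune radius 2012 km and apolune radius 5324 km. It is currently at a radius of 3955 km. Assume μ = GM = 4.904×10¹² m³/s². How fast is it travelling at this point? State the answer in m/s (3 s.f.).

Semi-major axis a = (r_p + r_a)/2 = 3668.0 km = 3.668×10⁶ m.
Vis-viva: v² = μ(2/r − 1/a) = 4.904×10¹² × (5.057×10⁻⁷ − 2.726×10⁻⁷) = 1.143×10⁶ m²/s².
v = 1069 m/s.

v ≈ 1070 m/s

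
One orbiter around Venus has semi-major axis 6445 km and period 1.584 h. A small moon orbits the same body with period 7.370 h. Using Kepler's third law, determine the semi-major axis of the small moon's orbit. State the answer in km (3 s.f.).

Kepler's third law: a³ ∝ T², so a₂ = a₁ (T₂/T₁)^(2/3).
T₂/T₁ = 4.653, (T₂/T₁)^(2/3) = 2.787.
a₂ = 6445 × 2.787 = 17960 km.

a₂ ≈ 18000 km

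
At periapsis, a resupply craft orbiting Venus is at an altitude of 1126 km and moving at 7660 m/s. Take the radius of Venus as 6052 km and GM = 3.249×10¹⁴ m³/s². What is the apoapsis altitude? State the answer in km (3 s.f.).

r_p = 6052 + 1126 = 7178.0 km = 7.178×10⁶ m.
Specific energy ε = v²/2 − μ/r = -1.593×10⁷ J/kg, so a = −μ/(2ε) = 1.020×10⁷ m.
The apsides satisfy r_p + r_a = 2a, so the apoapsis radius is 2a − r_p = 1.322×10⁷ m = 13223 km.
Apoapsis altitude = 13223 − 6052 = 7171.2 km.

apoapsis altitude ≈ 7170 km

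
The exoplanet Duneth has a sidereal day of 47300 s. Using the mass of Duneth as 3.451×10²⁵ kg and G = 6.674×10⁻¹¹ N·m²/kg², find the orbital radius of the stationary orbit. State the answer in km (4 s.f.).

r_sync ≈ 50730 km

μ = GM = 6.674×10⁻¹¹ × 3.451×10²⁵ = 2.303×10¹⁵ m³/s².
A synchronous orbit has period T, so by Kepler's third law a = (μT²/4π²)^(1/3).
μT²/4π² = 2.303×10¹⁵ × (4.730×10⁴)² / 39.48 = 1.305×10²³ m³.
a = 5.073×10⁷ m = 50726 km.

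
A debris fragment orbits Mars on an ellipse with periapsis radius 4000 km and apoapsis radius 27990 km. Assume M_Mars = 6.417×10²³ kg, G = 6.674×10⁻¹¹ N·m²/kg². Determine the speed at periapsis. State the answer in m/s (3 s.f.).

v ≈ 4330 m/s

μ = GM = 6.674×10⁻¹¹ × 6.417×10²³ = 4.283×10¹³ m³/s².
Semi-major axis a = (r_p + r_a)/2 = 15995 km = 1.600×10⁷ m.
Vis-viva: v² = μ(2/r − 1/a) = 4.283×10¹³ × (5.000×10⁻⁷ − 6.252×10⁻⁸) = 1.874×10⁷ m²/s².
v = 4329 m/s.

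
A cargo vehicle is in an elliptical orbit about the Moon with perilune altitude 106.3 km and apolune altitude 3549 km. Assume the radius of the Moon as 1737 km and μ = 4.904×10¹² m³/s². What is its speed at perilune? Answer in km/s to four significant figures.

r_p = 1737 + 106.3 = 1843.3 km = 1.8433×10⁶ m.
r_a = 1737 + 3549 = 5286.0 km = 5.2860×10⁶ m.
Semi-major axis a = (r_p + r_a)/2 = 3564.7 km = 3.565×10⁶ m.
Vis-viva: v² = μ(2/r − 1/a) = 4.904×10¹² × (1.085×10⁻⁶ − 2.805×10⁻⁷) = 3.945×10⁶ m²/s².
v = 1986 m/s = 1.986 km/s.

v ≈ 1.986 km/s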